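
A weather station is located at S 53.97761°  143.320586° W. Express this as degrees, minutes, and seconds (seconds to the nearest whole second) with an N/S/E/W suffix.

53°58′39″ S, 143°19′14″ W

Latitude: 0.977610 × 60 = 58.65660′ → 58′, remainder × 60 = 39.40″
Lon: whole degrees 143; 19.23516′ → 19′ and 14.11″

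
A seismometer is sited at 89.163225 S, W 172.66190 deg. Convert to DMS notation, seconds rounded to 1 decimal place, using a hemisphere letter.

89°09′47.6″ S, 172°39′42.8″ W

Lat: 0.163225° → 9.79350′; 0.79350 × 60 = 47.610″
Longitude: whole degrees 172; 39.71400′ → 39′ and 42.840″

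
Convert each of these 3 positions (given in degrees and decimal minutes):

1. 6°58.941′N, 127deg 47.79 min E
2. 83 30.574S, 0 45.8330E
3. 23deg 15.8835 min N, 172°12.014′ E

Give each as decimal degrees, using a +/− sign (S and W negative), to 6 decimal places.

1. 6.982350, 127.796500
2. -83.509567, 0.763883
3. 23.264725, 172.200233

Point 1:
  Lat: 6 + 58.941/60 = 6.9823500
  N → positive
  Lon: 47.79′ = 0.796500°; total 127.7965000
  E → positive
Point 2:
  Latitude: 30.574′ = 0.509567°; total 83.5095667
  S ⇒ negate
  λ: 45.833′ = 0.763883°; total 0.7638833
  E ⇒ keep positive
Point 3:
  φ: 23 + 15.8835/60 = 23.2647250
  N → positive
  Longitude: 12.014′ = 0.200233°; total 172.2002333
  E → positive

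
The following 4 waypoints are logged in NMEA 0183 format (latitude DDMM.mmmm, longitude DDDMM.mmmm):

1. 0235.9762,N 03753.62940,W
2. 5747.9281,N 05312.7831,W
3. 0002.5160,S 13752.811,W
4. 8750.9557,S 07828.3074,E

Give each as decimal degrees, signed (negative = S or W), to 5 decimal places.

1. 2.59960, -37.89382
2. 57.79880, -53.21305
3. -0.04193, -137.88018
4. -87.84926, 78.47179

Point 1:
  Lat: degrees = first 2 digits = 2, minutes = 35.9762; 2 + 35.9762/60 = 2.599603
  N ⇒ keep positive
  λ: degrees = first 3 digits = 37, minutes = 53.6294; 37 + 53.6294/60 = 37.893823
  W ⇒ negate
Point 2:
  Lat: degrees = first 2 digits = 57, minutes = 47.9281; 57 + 47.9281/60 = 57.798802
  N ⇒ keep positive
  λ: split at 3 digits → 053° and 12.7831′; 53 + 12.7831/60 = 53.213052
  W ⇒ negate
Point 3:
  φ: degrees = first 2 digits = 0, minutes = 2.516; 0 + 2.516/60 = 0.041933
  S → negative
  λ: split at 3 digits → 137° and 52.811′; 137 + 52.811/60 = 137.880183
  W → negative
Point 4:
  Latitude: split at 2 digits → 87° and 50.9557′; 87 + 50.9557/60 = 87.849262
  S ⇒ negate
  λ: split at 3 digits → 078° and 28.3074′; 78 + 28.3074/60 = 78.471790
  E ⇒ keep positive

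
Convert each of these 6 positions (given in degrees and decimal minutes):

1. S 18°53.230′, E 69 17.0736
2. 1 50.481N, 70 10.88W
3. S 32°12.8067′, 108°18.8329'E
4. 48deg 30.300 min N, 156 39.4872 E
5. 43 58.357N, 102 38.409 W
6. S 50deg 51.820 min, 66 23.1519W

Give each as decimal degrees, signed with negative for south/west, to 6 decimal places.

Point 1:
  Lat: 18 + 53.23/60 = 18.8871667
  S → negative
  λ: 17.0736′ = 0.284560°; total 69.2845600
  E → positive
Point 2:
  φ: 50.481′ = 0.841350°; total 1.8413500
  N → positive
  Longitude: 70 + 10.88/60 = 70.1813333
  hemisphere W, so the sign is −
Point 3:
  Lat: 32 + 12.8067/60 = 32.2134450
  S → negative
  Lon: 108 + 18.8329/60 = 108.3138817
  E ⇒ keep positive
Point 4:
  Lat: 48 + 30.3/60 = 48.5050000
  N → positive
  λ: 156 + 39.4872/60 = 156.6581200
  E ⇒ keep positive
Point 5:
  Lat: 58.357′ = 0.972617°; total 43.9726167
  N ⇒ keep positive
  Lon: 102 + 38.409/60 = 102.6401500
  W → negative
Point 6:
  Lat: 51.82′ = 0.863667°; total 50.8636667
  S → negative
  Lon: 66 + 23.1519/60 = 66.3858650
  hemisphere W, so the sign is −

1. -18.887167, 69.284560
2. 1.841350, -70.181333
3. -32.213445, 108.313882
4. 48.505000, 156.658120
5. 43.972617, -102.640150
6. -50.863667, -66.385865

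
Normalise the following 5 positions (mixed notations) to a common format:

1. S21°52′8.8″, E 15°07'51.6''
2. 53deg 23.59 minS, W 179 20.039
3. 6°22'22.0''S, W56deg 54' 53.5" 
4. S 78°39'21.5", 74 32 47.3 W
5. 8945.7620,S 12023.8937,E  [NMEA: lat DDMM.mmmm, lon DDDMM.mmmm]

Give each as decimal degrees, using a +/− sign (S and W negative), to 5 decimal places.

1. -21.86911, 15.13100
2. -53.39317, -179.33398
3. -6.37278, -56.91486
4. -78.65597, -74.54647
5. -89.76270, 120.39823

Point 1:
  φ: 21° + 52/60 + 8.8/3600 = 21 + 0.866667 + 0.002444 = 21.869111
  hemisphere S, so the sign is −
  Lon: 15° + 7/60 + 51.6/3600 = 15 + 0.116667 + 0.014333 = 15.131000
  E → positive
Point 2:
  Latitude: 23.59′ = 0.393167°; total 53.393167
  S ⇒ negate
  λ: 179 + 20.039/60 = 179.333983
  hemisphere W, so the sign is −
Point 3:
  Latitude: 6° + 22/60 + 22/3600 = 6 + 0.366667 + 0.006111 = 6.372778
  S ⇒ negate
  Longitude: 56 + 54/60 + 53.5/3600 = 56.914861
  W ⇒ negate
Point 4:
  φ: 39′ + 21.5″ = 39.35833′; 78 + 39.35833/60 = 78.655972
  hemisphere S, so the sign is −
  Longitude: 74 + 32/60 + 47.3/3600 = 74.546472
  W ⇒ negate
Point 5:
  Lat: degrees = first 2 digits = 89, minutes = 45.762; 89 + 45.762/60 = 89.762700
  hemisphere S, so the sign is −
  λ: split at 3 digits → 120° and 23.8937′; 120 + 23.8937/60 = 120.398228
  E → positive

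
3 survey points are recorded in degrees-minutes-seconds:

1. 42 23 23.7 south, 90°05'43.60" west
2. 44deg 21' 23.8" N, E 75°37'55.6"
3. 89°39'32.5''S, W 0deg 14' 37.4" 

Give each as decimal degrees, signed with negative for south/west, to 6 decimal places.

1. -42.389917, -90.095444
2. 44.356611, 75.632111
3. -89.659028, -0.243722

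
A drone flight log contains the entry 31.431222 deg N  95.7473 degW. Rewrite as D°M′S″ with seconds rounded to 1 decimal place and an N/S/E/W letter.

31°25′52.4″ N, 95°44′50.3″ W

Lat: 0.431222 × 60 = 25.87332′ → 25′, remainder × 60 = 52.399″
Longitude: whole degrees 95; 44.83800′ → 44′ and 50.280″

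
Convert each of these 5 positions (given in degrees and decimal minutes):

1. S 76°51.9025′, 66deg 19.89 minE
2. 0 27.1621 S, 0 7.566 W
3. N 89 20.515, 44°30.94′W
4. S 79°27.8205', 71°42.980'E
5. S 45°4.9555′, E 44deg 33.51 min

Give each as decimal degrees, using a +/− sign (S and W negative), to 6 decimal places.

Point 1:
  Latitude: 51.9025′ = 0.865042°; total 76.8650417
  hemisphere S, so the sign is −
  Lon: 66 + 19.89/60 = 66.3315000
  E ⇒ keep positive
Point 2:
  Lat: 27.1621′ = 0.452702°; total 0.4527017
  S ⇒ negate
  Lon: 7.566′ = 0.126100°; total 0.1261000
  hemisphere W, so the sign is −
Point 3:
  Latitude: 89 + 20.515/60 = 89.3419167
  N → positive
  Lon: 30.94′ = 0.515667°; total 44.5156667
  W → negative
Point 4:
  Lat: 79 + 27.8205/60 = 79.4636750
  S → negative
  Lon: 71 + 42.98/60 = 71.7163333
  E ⇒ keep positive
Point 5:
  Lat: 4.9555′ = 0.082592°; total 45.0825917
  hemisphere S, so the sign is −
  λ: 33.51′ = 0.558500°; total 44.5585000
  E → positive

1. -76.865042, 66.331500
2. -0.452702, -0.126100
3. 89.341917, -44.515667
4. -79.463675, 71.716333
5. -45.082592, 44.558500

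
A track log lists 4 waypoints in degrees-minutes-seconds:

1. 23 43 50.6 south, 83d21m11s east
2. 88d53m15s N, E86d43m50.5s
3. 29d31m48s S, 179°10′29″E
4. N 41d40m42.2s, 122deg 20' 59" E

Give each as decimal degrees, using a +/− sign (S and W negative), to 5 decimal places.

Point 1:
  Lat: 23° + 43/60 + 50.6/3600 = 23 + 0.716667 + 0.014056 = 23.730722
  hemisphere S, so the sign is −
  Longitude: 83° + 21/60 + 11/3600 = 83 + 0.350000 + 0.003056 = 83.353056
  E ⇒ keep positive
Point 2:
  φ: 88° + 53/60 + 15/3600 = 88 + 0.883333 + 0.004167 = 88.887500
  N ⇒ keep positive
  Lon: 43′ + 50.5″ = 43.84167′; 86 + 43.84167/60 = 86.730694
  E → positive
Point 3:
  Lat: 31′ + 48″ = 31.80000′; 29 + 31.80000/60 = 29.530000
  S → negative
  Longitude: 179 + 10/60 + 29/3600 = 179.174722
  E → positive
Point 4:
  φ: 40′ + 42.2″ = 40.70333′; 41 + 40.70333/60 = 41.678389
  N ⇒ keep positive
  Longitude: 122 + 20/60 + 59/3600 = 122.349722
  E → positive

1. -23.73072, 83.35306
2. 88.88750, 86.73069
3. -29.53000, 179.17472
4. 41.67839, 122.34972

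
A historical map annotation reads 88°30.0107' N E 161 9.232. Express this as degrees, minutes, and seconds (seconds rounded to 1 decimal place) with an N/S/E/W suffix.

Lat: fractional minutes 0.01070 × 60 = 0.642″
Longitude: 9.23200′ → 9′ and 0.23200 × 60 = 13.920″

88°30′0.6″ N, 161°09′13.9″ E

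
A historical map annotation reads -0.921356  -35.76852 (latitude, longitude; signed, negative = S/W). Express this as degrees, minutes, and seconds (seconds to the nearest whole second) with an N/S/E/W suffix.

Latitude is negative → S; |value| = 0.921356
Lat: whole degrees 0; 55.28136′ → 55′ and 16.88″
Longitude is negative → W; |value| = 35.768520
Lon: 0.768520° → 46.11120′; 0.11120 × 60 = 6.67″

0°55′17″ S, 35°46′7″ W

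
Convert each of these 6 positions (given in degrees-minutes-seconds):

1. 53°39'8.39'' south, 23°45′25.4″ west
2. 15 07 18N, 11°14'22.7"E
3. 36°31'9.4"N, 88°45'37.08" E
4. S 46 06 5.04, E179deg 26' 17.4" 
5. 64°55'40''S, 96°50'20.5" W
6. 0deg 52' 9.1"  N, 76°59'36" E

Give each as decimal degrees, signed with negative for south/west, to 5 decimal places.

1. -53.65233, -23.75706
2. 15.12167, 11.23964
3. 36.51928, 88.76030
4. -46.10140, 179.43817
5. -64.92778, -96.83903
6. 0.86919, 76.99333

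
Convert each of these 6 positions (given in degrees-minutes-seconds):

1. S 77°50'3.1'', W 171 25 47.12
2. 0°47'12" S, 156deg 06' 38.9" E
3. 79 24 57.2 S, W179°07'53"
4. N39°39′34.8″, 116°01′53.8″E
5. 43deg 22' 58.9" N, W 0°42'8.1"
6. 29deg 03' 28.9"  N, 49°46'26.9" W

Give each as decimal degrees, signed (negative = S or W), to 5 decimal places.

Point 1:
  Lat: 50′ + 3.1″ = 50.05167′; 77 + 50.05167/60 = 77.834194
  hemisphere S, so the sign is −
  Longitude: 171° + 25/60 + 47.12/3600 = 171 + 0.416667 + 0.013089 = 171.429756
  W ⇒ negate
Point 2:
  Latitude: 0 + 47/60 + 12/3600 = 0.786667
  S ⇒ negate
  Longitude: 156 + 6/60 + 38.9/3600 = 156.110806
  E ⇒ keep positive
Point 3:
  φ: 79 + 24/60 + 57.2/3600 = 79.415889
  S → negative
  Longitude: 179 + 7/60 + 53/3600 = 179.131389
  hemisphere W, so the sign is −
Point 4:
  φ: 39° + 39/60 + 34.8/3600 = 39 + 0.650000 + 0.009667 = 39.659667
  N ⇒ keep positive
  Longitude: 1′ + 53.8″ = 1.89667′; 116 + 1.89667/60 = 116.031611
  E → positive
Point 5:
  φ: 22′ + 58.9″ = 22.98167′; 43 + 22.98167/60 = 43.383028
  N ⇒ keep positive
  Lon: 0 + 42/60 + 8.1/3600 = 0.702250
  hemisphere W, so the sign is −
Point 6:
  φ: 29 + 3/60 + 28.9/3600 = 29.058028
  N → positive
  λ: 46′ + 26.9″ = 46.44833′; 49 + 46.44833/60 = 49.774139
  W ⇒ negate

1. -77.83419, -171.42976
2. -0.78667, 156.11081
3. -79.41589, -179.13139
4. 39.65967, 116.03161
5. 43.38303, -0.70225
6. 29.05803, -49.77414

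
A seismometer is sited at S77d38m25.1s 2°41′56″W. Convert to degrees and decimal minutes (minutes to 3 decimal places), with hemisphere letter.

φ: 38 + 25.1/60 = 38.41833′
Longitude: seconds/60 = 0.93333; minutes = 41 + 0.93333 = 41.93333

77° 38.418′ S, 2° 41.933′ W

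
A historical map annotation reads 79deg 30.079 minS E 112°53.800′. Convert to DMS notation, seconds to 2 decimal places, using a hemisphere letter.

Latitude: fractional minutes 0.07900 × 60 = 4.7400″
λ: 53.80000′ → 53′ and 0.80000 × 60 = 48.0000″

79°30′4.74″ S, 112°53′48.00″ E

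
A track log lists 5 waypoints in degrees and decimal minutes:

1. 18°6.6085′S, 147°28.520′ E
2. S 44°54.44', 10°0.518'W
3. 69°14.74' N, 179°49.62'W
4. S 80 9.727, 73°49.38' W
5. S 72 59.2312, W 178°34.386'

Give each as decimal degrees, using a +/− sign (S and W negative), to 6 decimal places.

Point 1:
  Latitude: 6.6085′ = 0.110142°; total 18.1101417
  S ⇒ negate
  Longitude: 28.52′ = 0.475333°; total 147.4753333
  E ⇒ keep positive
Point 2:
  Latitude: 44 + 54.44/60 = 44.9073333
  hemisphere S, so the sign is −
  Lon: 10 + 0.518/60 = 10.0086333
  W ⇒ negate
Point 3:
  φ: 14.74′ = 0.245667°; total 69.2456667
  N → positive
  Lon: 49.62′ = 0.827000°; total 179.8270000
  hemisphere W, so the sign is −
Point 4:
  φ: 80 + 9.727/60 = 80.1621167
  S → negative
  Lon: 49.38′ = 0.823000°; total 73.8230000
  W ⇒ negate
Point 5:
  Latitude: 59.2312′ = 0.987187°; total 72.9871867
  S ⇒ negate
  λ: 34.386′ = 0.573100°; total 178.5731000
  W ⇒ negate

1. -18.110142, 147.475333
2. -44.907333, -10.008633
3. 69.245667, -179.827000
4. -80.162117, -73.823000
5. -72.987187, -178.573100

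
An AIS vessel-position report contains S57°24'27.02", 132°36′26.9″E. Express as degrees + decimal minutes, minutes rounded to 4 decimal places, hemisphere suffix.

57° 24.4503′ S, 132° 36.4483′ E

Latitude: seconds/60 = 0.45033; minutes = 24 + 0.45033 = 24.450333
Lon: 36 + 26.9/60 = 36.448333′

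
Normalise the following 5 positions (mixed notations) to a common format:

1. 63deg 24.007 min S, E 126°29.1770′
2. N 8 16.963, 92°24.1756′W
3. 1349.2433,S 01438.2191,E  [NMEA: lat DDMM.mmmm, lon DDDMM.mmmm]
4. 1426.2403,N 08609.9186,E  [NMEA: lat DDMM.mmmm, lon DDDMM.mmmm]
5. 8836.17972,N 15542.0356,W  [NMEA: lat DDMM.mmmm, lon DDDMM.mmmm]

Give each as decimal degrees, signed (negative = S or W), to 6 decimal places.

Point 1:
  Lat: 63 + 24.007/60 = 63.4001167
  S → negative
  Lon: 29.177′ = 0.486283°; total 126.4862833
  E → positive
Point 2:
  Lat: 16.963′ = 0.282717°; total 8.2827167
  N → positive
  Longitude: 24.1756′ = 0.402927°; total 92.4029267
  hemisphere W, so the sign is −
Point 3:
  Latitude: degrees = first 2 digits = 13, minutes = 49.2433; 13 + 49.2433/60 = 13.8207217
  hemisphere S, so the sign is −
  Longitude: degrees = first 3 digits = 14, minutes = 38.2191; 14 + 38.2191/60 = 14.6369850
  E → positive
Point 4:
  Latitude: degrees = first 2 digits = 14, minutes = 26.2403; 14 + 26.2403/60 = 14.4373383
  N → positive
  Lon: degrees = first 3 digits = 86, minutes = 9.9186; 86 + 9.9186/60 = 86.1653100
  E → positive
Point 5:
  φ: degrees = first 2 digits = 88, minutes = 36.17972; 88 + 36.17972/60 = 88.6029953
  N ⇒ keep positive
  Longitude: split at 3 digits → 155° and 42.0356′; 155 + 42.0356/60 = 155.7005933
  W → negative

1. -63.400117, 126.486283
2. 8.282717, -92.402927
3. -13.820722, 14.636985
4. 14.437338, 86.165310
5. 88.602995, -155.700593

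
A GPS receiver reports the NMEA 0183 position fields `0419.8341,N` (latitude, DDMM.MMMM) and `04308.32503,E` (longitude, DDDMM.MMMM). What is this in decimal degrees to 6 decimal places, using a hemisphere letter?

4.330568° N, 43.138751° E

φ: degrees = first 2 digits = 4, minutes = 19.8341; 4 + 19.8341/60 = 4.3305683
Longitude: degrees = first 3 digits = 43, minutes = 8.32503; 43 + 8.32503/60 = 43.1387505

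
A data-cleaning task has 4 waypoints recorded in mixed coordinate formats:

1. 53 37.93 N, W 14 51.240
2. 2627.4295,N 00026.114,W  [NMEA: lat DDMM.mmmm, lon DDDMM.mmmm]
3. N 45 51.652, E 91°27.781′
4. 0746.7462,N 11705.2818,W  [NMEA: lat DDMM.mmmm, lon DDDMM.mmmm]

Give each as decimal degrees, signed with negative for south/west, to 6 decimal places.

1. 53.632167, -14.854000
2. 26.457158, -0.435233
3. 45.860867, 91.463017
4. 7.779103, -117.088030

Point 1:
  Latitude: 53 + 37.93/60 = 53.6321667
  N → positive
  Longitude: 14 + 51.24/60 = 14.8540000
  W → negative
Point 2:
  Latitude: degrees = first 2 digits = 26, minutes = 27.4295; 26 + 27.4295/60 = 26.4571583
  N → positive
  λ: split at 3 digits → 000° and 26.114′; 0 + 26.114/60 = 0.4352333
  W ⇒ negate
Point 3:
  Lat: 45 + 51.652/60 = 45.8608667
  N ⇒ keep positive
  Lon: 27.781′ = 0.463017°; total 91.4630167
  E ⇒ keep positive
Point 4:
  φ: degrees = first 2 digits = 7, minutes = 46.7462; 7 + 46.7462/60 = 7.7791033
  N → positive
  Longitude: degrees = first 3 digits = 117, minutes = 5.2818; 117 + 5.2818/60 = 117.0880300
  W ⇒ negate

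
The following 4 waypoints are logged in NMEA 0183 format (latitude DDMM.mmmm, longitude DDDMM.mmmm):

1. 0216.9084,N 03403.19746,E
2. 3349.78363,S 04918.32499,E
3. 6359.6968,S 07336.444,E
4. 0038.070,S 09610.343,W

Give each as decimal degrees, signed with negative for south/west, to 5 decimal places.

1. 2.28181, 34.05329
2. -33.82973, 49.30542
3. -63.99495, 73.60740
4. -0.63450, -96.17238

Point 1:
  Lat: degrees = first 2 digits = 2, minutes = 16.9084; 2 + 16.9084/60 = 2.281807
  N ⇒ keep positive
  λ: split at 3 digits → 034° and 3.19746′; 34 + 3.19746/60 = 34.053291
  E ⇒ keep positive
Point 2:
  Lat: split at 2 digits → 33° and 49.78363′; 33 + 49.78363/60 = 33.829727
  S → negative
  Longitude: degrees = first 3 digits = 49, minutes = 18.32499; 49 + 18.32499/60 = 49.305417
  E → positive
Point 3:
  Latitude: degrees = first 2 digits = 63, minutes = 59.6968; 63 + 59.6968/60 = 63.994947
  S ⇒ negate
  Lon: split at 3 digits → 073° and 36.444′; 73 + 36.444/60 = 73.607400
  E → positive
Point 4:
  Latitude: degrees = first 2 digits = 0, minutes = 38.07; 0 + 38.07/60 = 0.634500
  hemisphere S, so the sign is −
  λ: split at 3 digits → 096° and 10.343′; 96 + 10.343/60 = 96.172383
  W ⇒ negate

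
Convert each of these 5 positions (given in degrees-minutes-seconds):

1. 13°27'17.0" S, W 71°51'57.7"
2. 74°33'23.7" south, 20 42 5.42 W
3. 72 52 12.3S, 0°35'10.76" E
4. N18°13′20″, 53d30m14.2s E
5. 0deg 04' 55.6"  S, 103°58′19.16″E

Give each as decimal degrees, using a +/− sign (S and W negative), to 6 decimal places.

Point 1:
  φ: 13° + 27/60 + 17/3600 = 13 + 0.450000 + 0.004722 = 13.4547222
  S ⇒ negate
  λ: 51′ + 57.7″ = 51.96167′; 71 + 51.96167/60 = 71.8660278
  hemisphere W, so the sign is −
Point 2:
  φ: 74° + 33/60 + 23.7/3600 = 74 + 0.550000 + 0.006583 = 74.5565833
  hemisphere S, so the sign is −
  λ: 42′ + 5.42″ = 42.09033′; 20 + 42.09033/60 = 20.7015056
  W ⇒ negate
Point 3:
  Lat: 72 + 52/60 + 12.3/3600 = 72.8700833
  S ⇒ negate
  Longitude: 0° + 35/60 + 10.76/3600 = 0 + 0.583333 + 0.002989 = 0.5863222
  E → positive
Point 4:
  φ: 18 + 13/60 + 20/3600 = 18.2222222
  N → positive
  Longitude: 53° + 30/60 + 14.2/3600 = 53 + 0.500000 + 0.003944 = 53.5039444
  E → positive
Point 5:
  Lat: 0 + 4/60 + 55.6/3600 = 0.0821111
  S ⇒ negate
  Longitude: 103 + 58/60 + 19.16/3600 = 103.9719889
  E ⇒ keep positive

1. -13.454722, -71.866028
2. -74.556583, -20.701506
3. -72.870083, 0.586322
4. 18.222222, 53.503944
5. -0.082111, 103.971989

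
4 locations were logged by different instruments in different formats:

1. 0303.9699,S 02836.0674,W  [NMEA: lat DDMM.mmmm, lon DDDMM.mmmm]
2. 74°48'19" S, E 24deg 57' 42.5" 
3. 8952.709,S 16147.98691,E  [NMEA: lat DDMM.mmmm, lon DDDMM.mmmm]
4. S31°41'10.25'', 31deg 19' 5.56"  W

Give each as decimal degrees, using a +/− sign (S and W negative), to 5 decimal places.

Point 1:
  φ: degrees = first 2 digits = 3, minutes = 3.9699; 3 + 3.9699/60 = 3.066165
  S ⇒ negate
  λ: degrees = first 3 digits = 28, minutes = 36.0674; 28 + 36.0674/60 = 28.601123
  W ⇒ negate
Point 2:
  Lat: 74° + 48/60 + 19/3600 = 74 + 0.800000 + 0.005278 = 74.805278
  S → negative
  Longitude: 57′ + 42.5″ = 57.70833′; 24 + 57.70833/60 = 24.961806
  E → positive
Point 3:
  φ: degrees = first 2 digits = 89, minutes = 52.709; 89 + 52.709/60 = 89.878483
  S ⇒ negate
  Longitude: split at 3 digits → 161° and 47.98691′; 161 + 47.98691/60 = 161.799782
  E ⇒ keep positive
Point 4:
  φ: 41′ + 10.25″ = 41.17083′; 31 + 41.17083/60 = 31.686181
  S → negative
  Longitude: 19′ + 5.56″ = 19.09267′; 31 + 19.09267/60 = 31.318211
  hemisphere W, so the sign is −

1. -3.06617, -28.60112
2. -74.80528, 24.96181
3. -89.87848, 161.79978
4. -31.68618, -31.31821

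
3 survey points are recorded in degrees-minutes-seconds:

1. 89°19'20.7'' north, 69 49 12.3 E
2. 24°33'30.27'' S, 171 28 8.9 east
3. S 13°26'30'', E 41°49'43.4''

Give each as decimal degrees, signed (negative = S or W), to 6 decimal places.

Point 1:
  Latitude: 19′ + 20.7″ = 19.34500′; 89 + 19.34500/60 = 89.3224167
  N ⇒ keep positive
  Longitude: 69 + 49/60 + 12.3/3600 = 69.8200833
  E ⇒ keep positive
Point 2:
  φ: 24° + 33/60 + 30.27/3600 = 24 + 0.550000 + 0.008408 = 24.5584083
  hemisphere S, so the sign is −
  Longitude: 171° + 28/60 + 8.9/3600 = 171 + 0.466667 + 0.002472 = 171.4691389
  E ⇒ keep positive
Point 3:
  Latitude: 13 + 26/60 + 30/3600 = 13.4416667
  hemisphere S, so the sign is −
  λ: 41 + 49/60 + 43.4/3600 = 41.8287222
  E → positive

1. 89.322417, 69.820083
2. -24.558408, 171.469139
3. -13.441667, 41.828722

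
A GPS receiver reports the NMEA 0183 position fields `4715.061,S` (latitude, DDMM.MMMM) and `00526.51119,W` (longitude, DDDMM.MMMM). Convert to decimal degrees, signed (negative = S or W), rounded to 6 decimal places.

-47.251017, -5.441853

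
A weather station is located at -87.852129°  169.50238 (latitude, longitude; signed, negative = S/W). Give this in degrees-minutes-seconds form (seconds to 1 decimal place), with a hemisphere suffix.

87°51′7.7″ S, 169°30′8.6″ E

Latitude is negative → S; |value| = 87.852129
φ: 0.852129 × 60 = 51.12774′ → 51′, remainder × 60 = 7.664″
Lon: 0.502380° → 30.14280′; 0.14280 × 60 = 8.568″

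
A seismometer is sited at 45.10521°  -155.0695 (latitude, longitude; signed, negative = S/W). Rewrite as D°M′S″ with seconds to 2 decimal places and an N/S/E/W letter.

45°06′18.76″ N, 155°04′10.20″ W

φ: 0.105210 × 60 = 6.31260′ → 6′, remainder × 60 = 18.7560″
Longitude is negative → W; |value| = 155.069500
λ: 0.069500° → 4.17000′; 0.17000 × 60 = 10.2000″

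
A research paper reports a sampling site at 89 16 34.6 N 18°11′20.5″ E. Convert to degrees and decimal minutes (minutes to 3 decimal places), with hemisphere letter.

Latitude: 16 + 34.6/60 = 16.57667′
λ: seconds/60 = 0.34167; minutes = 11 + 0.34167 = 11.34167

89° 16.577′ N, 18° 11.342′ E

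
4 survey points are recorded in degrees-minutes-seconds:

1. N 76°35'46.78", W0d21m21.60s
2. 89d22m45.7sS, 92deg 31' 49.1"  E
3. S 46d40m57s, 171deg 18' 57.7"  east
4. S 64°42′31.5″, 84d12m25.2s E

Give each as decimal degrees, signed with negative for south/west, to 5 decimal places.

Point 1:
  φ: 35′ + 46.78″ = 35.77967′; 76 + 35.77967/60 = 76.596328
  N → positive
  Longitude: 0 + 21/60 + 21.6/3600 = 0.356000
  hemisphere W, so the sign is −
Point 2:
  Latitude: 22′ + 45.7″ = 22.76167′; 89 + 22.76167/60 = 89.379361
  S ⇒ negate
  Lon: 31′ + 49.1″ = 31.81833′; 92 + 31.81833/60 = 92.530306
  E → positive
Point 3:
  φ: 40′ + 57″ = 40.95000′; 46 + 40.95000/60 = 46.682500
  S ⇒ negate
  Lon: 18′ + 57.7″ = 18.96167′; 171 + 18.96167/60 = 171.316028
  E ⇒ keep positive
Point 4:
  Latitude: 42′ + 31.5″ = 42.52500′; 64 + 42.52500/60 = 64.708750
  S ⇒ negate
  Longitude: 84° + 12/60 + 25.2/3600 = 84 + 0.200000 + 0.007000 = 84.207000
  E ⇒ keep positive

1. 76.59633, -0.35600
2. -89.37936, 92.53031
3. -46.68250, 171.31603
4. -64.70875, 84.20700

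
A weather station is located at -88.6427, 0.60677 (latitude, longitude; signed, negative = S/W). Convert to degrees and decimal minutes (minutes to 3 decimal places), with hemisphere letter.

Latitude is negative → S; |value| = 88.642700
φ: fractional part 0.642700 → 38.56200 minutes
λ: minutes = (0.606770 − 0) × 60 = 36.40620

88° 38.562′ S, 0° 36.406′ E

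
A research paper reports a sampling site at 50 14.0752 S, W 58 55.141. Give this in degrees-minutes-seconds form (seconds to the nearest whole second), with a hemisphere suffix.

Latitude: 14.07520′ → 14′ and 0.07520 × 60 = 4.51″
λ: fractional minutes 0.14100 × 60 = 8.46″

50°14′5″ S, 58°55′8″ W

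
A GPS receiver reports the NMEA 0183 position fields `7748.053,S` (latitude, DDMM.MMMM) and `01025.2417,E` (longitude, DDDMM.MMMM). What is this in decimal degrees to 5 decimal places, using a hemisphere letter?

77.80088° S, 10.42070° E

Latitude: degrees = first 2 digits = 77, minutes = 48.053; 77 + 48.053/60 = 77.800883
Longitude: split at 3 digits → 010° and 25.2417′; 10 + 25.2417/60 = 10.420695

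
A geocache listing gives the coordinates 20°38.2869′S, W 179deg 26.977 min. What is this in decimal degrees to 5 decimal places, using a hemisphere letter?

20.63812° S, 179.44962° W

Lat: 20 + 38.2869/60 = 20.638115
λ: 179 + 26.977/60 = 179.449617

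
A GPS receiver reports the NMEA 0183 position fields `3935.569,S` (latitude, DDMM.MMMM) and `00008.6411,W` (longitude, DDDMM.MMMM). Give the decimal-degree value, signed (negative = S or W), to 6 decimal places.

Latitude: split at 2 digits → 39° and 35.569′; 39 + 35.569/60 = 39.5928167
S → negative
λ: degrees = first 3 digits = 0, minutes = 8.6411; 0 + 8.6411/60 = 0.1440183
W → negative

-39.592817, -0.144018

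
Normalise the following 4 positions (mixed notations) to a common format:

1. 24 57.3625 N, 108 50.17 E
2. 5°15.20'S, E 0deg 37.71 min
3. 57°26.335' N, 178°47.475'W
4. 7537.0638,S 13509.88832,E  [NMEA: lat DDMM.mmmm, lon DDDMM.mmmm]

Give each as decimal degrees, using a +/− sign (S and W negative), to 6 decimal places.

1. 24.956042, 108.836167
2. -5.253333, 0.628500
3. 57.438917, -178.791250
4. -75.617730, 135.164805

Point 1:
  Latitude: 57.3625′ = 0.956042°; total 24.9560417
  N → positive
  Lon: 50.17′ = 0.836167°; total 108.8361667
  E ⇒ keep positive
Point 2:
  φ: 5 + 15.2/60 = 5.2533333
  S → negative
  Lon: 0 + 37.71/60 = 0.6285000
  E ⇒ keep positive
Point 3:
  φ: 26.335′ = 0.438917°; total 57.4389167
  N ⇒ keep positive
  Lon: 47.475′ = 0.791250°; total 178.7912500
  W → negative
Point 4:
  φ: split at 2 digits → 75° and 37.0638′; 75 + 37.0638/60 = 75.6177300
  S ⇒ negate
  Lon: degrees = first 3 digits = 135, minutes = 9.88832; 135 + 9.88832/60 = 135.1648053
  E ⇒ keep positive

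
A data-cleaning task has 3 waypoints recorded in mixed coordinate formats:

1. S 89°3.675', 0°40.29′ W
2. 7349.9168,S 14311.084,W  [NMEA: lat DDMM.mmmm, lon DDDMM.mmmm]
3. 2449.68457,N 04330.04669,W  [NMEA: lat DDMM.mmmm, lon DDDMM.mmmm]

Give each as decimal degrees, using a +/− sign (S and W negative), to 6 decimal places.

Point 1:
  φ: 89 + 3.675/60 = 89.0612500
  S ⇒ negate
  Lon: 40.29′ = 0.671500°; total 0.6715000
  W ⇒ negate
Point 2:
  Latitude: split at 2 digits → 73° and 49.9168′; 73 + 49.9168/60 = 73.8319467
  S → negative
  Longitude: degrees = first 3 digits = 143, minutes = 11.084; 143 + 11.084/60 = 143.1847333
  hemisphere W, so the sign is −
Point 3:
  φ: degrees = first 2 digits = 24, minutes = 49.68457; 24 + 49.68457/60 = 24.8280762
  N → positive
  Longitude: degrees = first 3 digits = 43, minutes = 30.04669; 43 + 30.04669/60 = 43.5007782
  W → negative

1. -89.061250, -0.671500
2. -73.831947, -143.184733
3. 24.828076, -43.500778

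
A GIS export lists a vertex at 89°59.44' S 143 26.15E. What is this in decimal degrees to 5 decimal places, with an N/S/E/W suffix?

89.99067° S, 143.43583° E

φ: 59.44′ = 0.990667°; total 89.990667
Longitude: 26.15′ = 0.435833°; total 143.435833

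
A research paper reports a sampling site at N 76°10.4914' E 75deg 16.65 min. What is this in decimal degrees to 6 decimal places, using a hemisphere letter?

Latitude: 76 + 10.4914/60 = 76.1748567
Longitude: 16.65′ = 0.277500°; total 75.2775000

76.174857° N, 75.277500° E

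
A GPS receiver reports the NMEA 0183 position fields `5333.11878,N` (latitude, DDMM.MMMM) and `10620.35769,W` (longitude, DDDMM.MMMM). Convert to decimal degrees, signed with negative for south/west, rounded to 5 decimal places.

Lat: split at 2 digits → 53° and 33.11878′; 53 + 33.11878/60 = 53.551980
N ⇒ keep positive
Lon: split at 3 digits → 106° and 20.35769′; 106 + 20.35769/60 = 106.339295
W → negative

53.55198, -106.33929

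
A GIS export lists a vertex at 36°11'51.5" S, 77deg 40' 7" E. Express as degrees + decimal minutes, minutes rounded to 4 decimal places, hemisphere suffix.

36° 11.8583′ S, 77° 40.1167′ E

Lat: seconds/60 = 0.85833; minutes = 11 + 0.85833 = 11.858333
Lon: 40 + 7/60 = 40.116667′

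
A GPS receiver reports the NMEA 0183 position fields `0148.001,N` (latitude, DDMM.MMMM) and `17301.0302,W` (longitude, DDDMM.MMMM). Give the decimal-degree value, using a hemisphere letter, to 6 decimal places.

1.800017° N, 173.017170° W

Lat: degrees = first 2 digits = 1, minutes = 48.001; 1 + 48.001/60 = 1.8000167
Longitude: degrees = first 3 digits = 173, minutes = 1.0302; 173 + 1.0302/60 = 173.0171700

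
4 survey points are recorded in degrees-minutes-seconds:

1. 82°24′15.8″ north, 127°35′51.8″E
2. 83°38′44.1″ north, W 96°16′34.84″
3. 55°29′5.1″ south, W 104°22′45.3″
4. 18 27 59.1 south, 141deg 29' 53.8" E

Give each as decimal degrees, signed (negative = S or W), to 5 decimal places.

Point 1:
  φ: 82° + 24/60 + 15.8/3600 = 82 + 0.400000 + 0.004389 = 82.404389
  N ⇒ keep positive
  Longitude: 127 + 35/60 + 51.8/3600 = 127.597722
  E ⇒ keep positive
Point 2:
  Latitude: 83° + 38/60 + 44.1/3600 = 83 + 0.633333 + 0.012250 = 83.645583
  N → positive
  Lon: 96° + 16/60 + 34.84/3600 = 96 + 0.266667 + 0.009678 = 96.276344
  W ⇒ negate
Point 3:
  Latitude: 29′ + 5.1″ = 29.08500′; 55 + 29.08500/60 = 55.484750
  S → negative
  Lon: 22′ + 45.3″ = 22.75500′; 104 + 22.75500/60 = 104.379250
  W ⇒ negate
Point 4:
  φ: 27′ + 59.1″ = 27.98500′; 18 + 27.98500/60 = 18.466417
  S ⇒ negate
  Lon: 29′ + 53.8″ = 29.89667′; 141 + 29.89667/60 = 141.498278
  E → positive

1. 82.40439, 127.59772
2. 83.64558, -96.27634
3. -55.48475, -104.37925
4. -18.46642, 141.49828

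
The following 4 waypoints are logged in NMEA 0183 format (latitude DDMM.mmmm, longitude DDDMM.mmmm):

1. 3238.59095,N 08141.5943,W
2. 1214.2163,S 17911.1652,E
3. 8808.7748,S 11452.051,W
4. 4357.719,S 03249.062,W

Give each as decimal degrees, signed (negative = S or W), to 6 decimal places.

1. 32.643183, -81.693238
2. -12.236938, 179.186087
3. -88.146247, -114.867517
4. -43.961983, -32.817700

Point 1:
  Latitude: split at 2 digits → 32° and 38.59095′; 32 + 38.59095/60 = 32.6431825
  N → positive
  Lon: split at 3 digits → 081° and 41.5943′; 81 + 41.5943/60 = 81.6932383
  hemisphere W, so the sign is −
Point 2:
  Lat: split at 2 digits → 12° and 14.2163′; 12 + 14.2163/60 = 12.2369383
  S ⇒ negate
  λ: split at 3 digits → 179° and 11.1652′; 179 + 11.1652/60 = 179.1860867
  E → positive
Point 3:
  Latitude: split at 2 digits → 88° and 8.7748′; 88 + 8.7748/60 = 88.1462467
  hemisphere S, so the sign is −
  Lon: degrees = first 3 digits = 114, minutes = 52.051; 114 + 52.051/60 = 114.8675167
  hemisphere W, so the sign is −
Point 4:
  Lat: degrees = first 2 digits = 43, minutes = 57.719; 43 + 57.719/60 = 43.9619833
  S → negative
  λ: degrees = first 3 digits = 32, minutes = 49.062; 32 + 49.062/60 = 32.8177000
  W ⇒ negate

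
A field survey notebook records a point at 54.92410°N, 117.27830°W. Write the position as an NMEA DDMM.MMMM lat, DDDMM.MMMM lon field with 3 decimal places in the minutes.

φ: fractional part 0.924100 → 55.44600 minutes
Lon: fractional part 0.278300 → 16.69800 minutes

5455.446,N / 11716.698,W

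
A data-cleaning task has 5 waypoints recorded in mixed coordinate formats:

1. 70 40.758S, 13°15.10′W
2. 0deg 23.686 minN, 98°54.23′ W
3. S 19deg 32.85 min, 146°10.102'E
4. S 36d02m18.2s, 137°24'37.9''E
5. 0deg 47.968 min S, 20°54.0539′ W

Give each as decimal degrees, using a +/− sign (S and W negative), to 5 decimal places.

1. -70.67930, -13.25167
2. 0.39477, -98.90383
3. -19.54750, 146.16837
4. -36.03839, 137.41053
5. -0.79947, -20.90090

Point 1:
  Lat: 70 + 40.758/60 = 70.679300
  hemisphere S, so the sign is −
  Longitude: 13 + 15.1/60 = 13.251667
  W → negative
Point 2:
  Lat: 23.686′ = 0.394767°; total 0.394767
  N ⇒ keep positive
  Lon: 98 + 54.23/60 = 98.903833
  hemisphere W, so the sign is −
Point 3:
  Latitude: 32.85′ = 0.547500°; total 19.547500
  S ⇒ negate
  Lon: 146 + 10.102/60 = 146.168367
  E ⇒ keep positive
Point 4:
  Lat: 36 + 2/60 + 18.2/3600 = 36.038389
  S ⇒ negate
  Longitude: 24′ + 37.9″ = 24.63167′; 137 + 24.63167/60 = 137.410528
  E → positive
Point 5:
  φ: 0 + 47.968/60 = 0.799467
  hemisphere S, so the sign is −
  Lon: 54.0539′ = 0.900898°; total 20.900898
  W → negative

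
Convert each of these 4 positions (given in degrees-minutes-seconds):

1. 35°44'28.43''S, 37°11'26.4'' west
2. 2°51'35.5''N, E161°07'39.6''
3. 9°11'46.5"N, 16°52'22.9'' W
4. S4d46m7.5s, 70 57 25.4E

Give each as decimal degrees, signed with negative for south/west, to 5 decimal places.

Point 1:
  Lat: 35 + 44/60 + 28.43/3600 = 35.741231
  S ⇒ negate
  Longitude: 37 + 11/60 + 26.4/3600 = 37.190667
  hemisphere W, so the sign is −
Point 2:
  φ: 2° + 51/60 + 35.5/3600 = 2 + 0.850000 + 0.009861 = 2.859861
  N ⇒ keep positive
  λ: 7′ + 39.6″ = 7.66000′; 161 + 7.66000/60 = 161.127667
  E ⇒ keep positive
Point 3:
  φ: 11′ + 46.5″ = 11.77500′; 9 + 11.77500/60 = 9.196250
  N → positive
  λ: 16° + 52/60 + 22.9/3600 = 16 + 0.866667 + 0.006361 = 16.873028
  W → negative
Point 4:
  φ: 4 + 46/60 + 7.5/3600 = 4.768750
  S ⇒ negate
  λ: 57′ + 25.4″ = 57.42333′; 70 + 57.42333/60 = 70.957056
  E ⇒ keep positive

1. -35.74123, -37.19067
2. 2.85986, 161.12767
3. 9.19625, -16.87303
4. -4.76875, 70.95706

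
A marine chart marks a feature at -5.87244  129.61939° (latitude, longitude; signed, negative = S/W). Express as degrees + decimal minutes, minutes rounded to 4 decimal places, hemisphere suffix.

Latitude is negative → S; |value| = 5.872440
Latitude: fractional part 0.872440 → 52.346400 minutes
Lon: 129° + 0.619390 × 60 = 129° 37.163400′

5° 52.3464′ S, 129° 37.1634′ E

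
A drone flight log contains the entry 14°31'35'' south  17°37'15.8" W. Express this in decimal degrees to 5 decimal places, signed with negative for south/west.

-14.52639, -17.62106

Lat: 14 + 31/60 + 35/3600 = 14.526389
S → negative
λ: 37′ + 15.8″ = 37.26333′; 17 + 37.26333/60 = 17.621056
W → negative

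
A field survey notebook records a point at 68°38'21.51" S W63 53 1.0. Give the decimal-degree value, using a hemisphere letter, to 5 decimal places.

φ: 68 + 38/60 + 21.51/3600 = 68.639308
Longitude: 63 + 53/60 + 1/3600 = 63.883611

68.63931° S, 63.88361° W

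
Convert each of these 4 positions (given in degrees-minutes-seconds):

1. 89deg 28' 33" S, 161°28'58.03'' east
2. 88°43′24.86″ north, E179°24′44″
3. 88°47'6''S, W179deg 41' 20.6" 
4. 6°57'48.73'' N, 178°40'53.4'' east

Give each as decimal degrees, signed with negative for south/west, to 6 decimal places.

Point 1:
  Latitude: 89 + 28/60 + 33/3600 = 89.4758333
  S → negative
  λ: 161 + 28/60 + 58.03/3600 = 161.4827861
  E → positive
Point 2:
  Lat: 88° + 43/60 + 24.86/3600 = 88 + 0.716667 + 0.006906 = 88.7235722
  N ⇒ keep positive
  λ: 179° + 24/60 + 44/3600 = 179 + 0.400000 + 0.012222 = 179.4122222
  E ⇒ keep positive
Point 3:
  Latitude: 88 + 47/60 + 6/3600 = 88.7850000
  hemisphere S, so the sign is −
  λ: 179° + 41/60 + 20.6/3600 = 179 + 0.683333 + 0.005722 = 179.6890556
  hemisphere W, so the sign is −
Point 4:
  Latitude: 6° + 57/60 + 48.73/3600 = 6 + 0.950000 + 0.013536 = 6.9635361
  N ⇒ keep positive
  Lon: 178° + 40/60 + 53.4/3600 = 178 + 0.666667 + 0.014833 = 178.6815000
  E ⇒ keep positive

1. -89.475833, 161.482786
2. 88.723572, 179.412222
3. -88.785000, -179.689056
4. 6.963536, 178.681500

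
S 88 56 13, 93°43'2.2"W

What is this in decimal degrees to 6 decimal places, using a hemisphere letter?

88.936944° S, 93.717278° W

Lat: 88 + 56/60 + 13/3600 = 88.9369444
λ: 93 + 43/60 + 2.2/3600 = 93.7172778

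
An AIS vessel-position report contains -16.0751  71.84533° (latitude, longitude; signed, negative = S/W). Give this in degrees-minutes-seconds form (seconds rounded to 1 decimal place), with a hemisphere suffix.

Latitude is negative → S; |value| = 16.075100
Lat: 0.075100° → 4.50600′; 0.50600 × 60 = 30.360″
λ: 0.845330° → 50.71980′; 0.71980 × 60 = 43.188″

16°04′30.4″ S, 71°50′43.2″ E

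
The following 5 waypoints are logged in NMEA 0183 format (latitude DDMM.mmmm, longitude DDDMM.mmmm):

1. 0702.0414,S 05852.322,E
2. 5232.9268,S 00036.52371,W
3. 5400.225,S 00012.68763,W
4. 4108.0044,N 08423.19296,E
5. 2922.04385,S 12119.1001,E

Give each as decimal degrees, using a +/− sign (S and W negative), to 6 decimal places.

1. -7.034023, 58.872033
2. -52.548780, -0.608729
3. -54.003750, -0.211461
4. 41.133407, 84.386549
5. -29.367398, 121.318335

Point 1:
  φ: split at 2 digits → 07° and 2.0414′; 7 + 2.0414/60 = 7.0340233
  S ⇒ negate
  Longitude: split at 3 digits → 058° and 52.322′; 58 + 52.322/60 = 58.8720333
  E ⇒ keep positive
Point 2:
  Lat: split at 2 digits → 52° and 32.9268′; 52 + 32.9268/60 = 52.5487800
  S ⇒ negate
  Lon: split at 3 digits → 000° and 36.52371′; 0 + 36.52371/60 = 0.6087285
  hemisphere W, so the sign is −
Point 3:
  Latitude: split at 2 digits → 54° and 0.225′; 54 + 0.225/60 = 54.0037500
  S → negative
  Longitude: degrees = first 3 digits = 0, minutes = 12.68763; 0 + 12.68763/60 = 0.2114605
  hemisphere W, so the sign is −
Point 4:
  Lat: split at 2 digits → 41° and 8.0044′; 41 + 8.0044/60 = 41.1334067
  N ⇒ keep positive
  Longitude: split at 3 digits → 084° and 23.19296′; 84 + 23.19296/60 = 84.3865493
  E ⇒ keep positive
Point 5:
  Latitude: split at 2 digits → 29° and 22.04385′; 29 + 22.04385/60 = 29.3673975
  S ⇒ negate
  λ: split at 3 digits → 121° and 19.1001′; 121 + 19.1001/60 = 121.3183350
  E → positive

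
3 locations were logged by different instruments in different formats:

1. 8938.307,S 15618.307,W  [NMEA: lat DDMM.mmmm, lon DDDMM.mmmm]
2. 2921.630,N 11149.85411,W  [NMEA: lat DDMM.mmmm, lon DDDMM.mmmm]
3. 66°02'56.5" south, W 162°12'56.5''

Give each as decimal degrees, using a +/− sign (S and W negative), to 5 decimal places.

1. -89.63845, -156.30512
2. 29.36050, -111.83090
3. -66.04903, -162.21569

Point 1:
  φ: split at 2 digits → 89° and 38.307′; 89 + 38.307/60 = 89.638450
  S ⇒ negate
  λ: degrees = first 3 digits = 156, minutes = 18.307; 156 + 18.307/60 = 156.305117
  W → negative
Point 2:
  Lat: split at 2 digits → 29° and 21.63′; 29 + 21.63/60 = 29.360500
  N ⇒ keep positive
  λ: split at 3 digits → 111° and 49.85411′; 111 + 49.85411/60 = 111.830902
  W ⇒ negate
Point 3:
  Latitude: 66 + 2/60 + 56.5/3600 = 66.049028
  S ⇒ negate
  Longitude: 162 + 12/60 + 56.5/3600 = 162.215694
  hemisphere W, so the sign is −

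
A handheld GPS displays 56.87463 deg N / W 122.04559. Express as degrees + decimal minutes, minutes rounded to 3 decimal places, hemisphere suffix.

φ: minutes = (56.874630 − 56) × 60 = 52.47780
λ: fractional part 0.045590 → 2.73540 minutes

56° 52.478′ N, 122° 2.735′ W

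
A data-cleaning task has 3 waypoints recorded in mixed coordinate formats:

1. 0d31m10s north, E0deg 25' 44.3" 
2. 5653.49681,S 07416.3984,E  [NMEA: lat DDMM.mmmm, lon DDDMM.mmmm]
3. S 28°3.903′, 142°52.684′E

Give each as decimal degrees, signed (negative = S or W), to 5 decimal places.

Point 1:
  φ: 0° + 31/60 + 10/3600 = 0 + 0.516667 + 0.002778 = 0.519444
  N ⇒ keep positive
  Longitude: 0 + 25/60 + 44.3/3600 = 0.428972
  E ⇒ keep positive
Point 2:
  φ: split at 2 digits → 56° and 53.49681′; 56 + 53.49681/60 = 56.891614
  S → negative
  Longitude: split at 3 digits → 074° and 16.3984′; 74 + 16.3984/60 = 74.273307
  E ⇒ keep positive
Point 3:
  Lat: 28 + 3.903/60 = 28.065050
  S ⇒ negate
  Lon: 142 + 52.684/60 = 142.878067
  E ⇒ keep positive

1. 0.51944, 0.42897
2. -56.89161, 74.27331
3. -28.06505, 142.87807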